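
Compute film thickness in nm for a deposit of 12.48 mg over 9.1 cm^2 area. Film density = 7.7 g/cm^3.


Convert: m = 12.48 mg = 1.2480e-05 kg, A = 9.1 cm^2 = 9.1000e-04 m^2, rho = 7.7 g/cm^3 = 7700 kg/m^3
t = m / (A * rho)
t = 1.2480e-05 / (9.1000e-04 * 7700)
t = 1.7811e-06 m = 1781.1 nm

1781.1


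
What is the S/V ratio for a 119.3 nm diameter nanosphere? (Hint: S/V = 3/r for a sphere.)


Radius r = 119.3/2 = 59.65 nm
S/V = 3 / r = 3 / 59.65
S/V = 0.0503 nm^-1

0.0503


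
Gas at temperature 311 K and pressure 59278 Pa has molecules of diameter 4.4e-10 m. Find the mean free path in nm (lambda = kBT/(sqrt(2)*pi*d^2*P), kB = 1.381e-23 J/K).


Mean free path: lambda = kB*T / (sqrt(2) * pi * d^2 * P)
lambda = 1.381e-23 * 311 / (sqrt(2) * pi * (4.4e-10)^2 * 59278)
lambda = 8.42346e-08 m
lambda = 84.23 nm

84.23


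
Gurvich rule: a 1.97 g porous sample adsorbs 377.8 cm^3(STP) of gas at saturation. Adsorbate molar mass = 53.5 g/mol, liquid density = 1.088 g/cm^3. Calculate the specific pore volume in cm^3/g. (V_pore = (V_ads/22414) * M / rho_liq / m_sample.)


Moles adsorbed n = V_ads / 22414 = 377.8 / 22414 = 1.685554e-02 mol
Liquid volume V_liq = n * M / rho_liq = 1.685554e-02 * 53.5 / 1.088 = 0.82883 cm^3
Specific pore volume V_pore = V_liq / m_sample = 0.82883 / 1.97
V_pore = 0.4207 cm^3/g

0.4207


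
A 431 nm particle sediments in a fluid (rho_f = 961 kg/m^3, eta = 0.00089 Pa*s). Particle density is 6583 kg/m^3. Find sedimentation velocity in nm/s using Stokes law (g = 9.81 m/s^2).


Radius R = 431/2 nm = 2.155e-07 m
Density difference = 6583 - 961 = 5622 kg/m^3
v = 2 * R^2 * (rho_p - rho_f) * g / (9 * eta)
v = 2 * (2.155e-07)^2 * 5622 * 9.81 / (9 * 0.00089)
v = 6.39517e-07 m/s = 639.5167 nm/s

639.5167


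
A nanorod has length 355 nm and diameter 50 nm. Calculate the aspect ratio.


Aspect ratio AR = length / diameter
AR = 355 / 50
AR = 7.1

7.1


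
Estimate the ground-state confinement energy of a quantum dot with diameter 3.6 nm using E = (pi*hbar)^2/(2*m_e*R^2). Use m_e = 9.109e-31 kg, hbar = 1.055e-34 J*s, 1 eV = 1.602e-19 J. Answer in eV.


Radius R = 3.6/2 = 1.8 nm = 1.8e-09 m
E = (pi * 1.055e-34)^2 / (2 * 9.109e-31 * (1.8e-09)^2)
E(J) = 1.86105e-20
E = E(J) / 1.602e-19 = 0.1162 eV

0.1162


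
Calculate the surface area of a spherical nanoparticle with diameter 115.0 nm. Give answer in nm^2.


Radius r = 115.0/2 = 57.5 nm
Surface area SA = 4 * pi * r^2
SA = 4 * pi * (57.5)^2
SA = 41547.56 nm^2

41547.56


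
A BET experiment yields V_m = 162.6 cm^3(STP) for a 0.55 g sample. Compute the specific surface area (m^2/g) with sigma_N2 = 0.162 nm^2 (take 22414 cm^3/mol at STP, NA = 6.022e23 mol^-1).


Number of moles in monolayer = V_m / 22414 = 162.6 / 22414 = 0.00725439
Number of molecules = moles * NA = 0.00725439 * 6.022e23
SA = molecules * sigma / mass
SA = (162.6 / 22414) * 6.022e23 * 0.162e-18 / 0.55
SA = 1286.8 m^2/g

1286.8


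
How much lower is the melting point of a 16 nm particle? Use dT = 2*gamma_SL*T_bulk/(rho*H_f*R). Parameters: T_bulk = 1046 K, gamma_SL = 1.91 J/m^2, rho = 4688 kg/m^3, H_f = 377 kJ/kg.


Radius R = 16/2 = 8 nm = 8e-09 m
Convert H_f = 377 kJ/kg = 377000 J/kg
dT = 2 * gamma_SL * T_bulk / (rho * H_f * R)
dT = 2 * 1.91 * 1046 / (4688 * 377000 * 8e-09)
dT = 282.6 K

282.6


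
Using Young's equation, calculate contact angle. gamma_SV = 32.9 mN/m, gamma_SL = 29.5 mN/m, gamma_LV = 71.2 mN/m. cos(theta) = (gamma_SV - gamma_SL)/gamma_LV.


cos(theta) = (gamma_SV - gamma_SL) / gamma_LV
cos(theta) = (32.9 - 29.5) / 71.2
cos(theta) = 0.047753
theta = arccos(0.047753) = 87.26 degrees

87.26


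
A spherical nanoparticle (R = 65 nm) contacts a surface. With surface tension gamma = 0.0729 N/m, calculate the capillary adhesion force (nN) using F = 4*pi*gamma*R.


Convert radius: R = 65 nm = 6.5e-08 m
F = 4 * pi * gamma * R
F = 4 * pi * 0.0729 * 6.5e-08
F = 5.95457e-08 N = 59.5457 nN

59.5457


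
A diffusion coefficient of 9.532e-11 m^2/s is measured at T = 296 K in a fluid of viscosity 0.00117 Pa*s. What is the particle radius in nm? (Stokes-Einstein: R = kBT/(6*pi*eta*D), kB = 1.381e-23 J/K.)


Stokes-Einstein: R = kB*T / (6*pi*eta*D)
R = 1.381e-23 * 296 / (6 * pi * 0.00117 * 9.532e-11)
R = 1.94453e-09 m = 1.94 nm

1.94


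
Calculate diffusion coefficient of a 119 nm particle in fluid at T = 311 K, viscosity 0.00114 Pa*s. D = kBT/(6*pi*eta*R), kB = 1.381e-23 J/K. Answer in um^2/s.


Radius R = 119/2 = 59.5 nm = 5.95e-08 m
D = kB*T / (6*pi*eta*R)
D = 1.381e-23 * 311 / (6 * pi * 0.00114 * 5.95e-08)
D = 3.35916e-12 m^2/s = 3.359 um^2/s

3.359


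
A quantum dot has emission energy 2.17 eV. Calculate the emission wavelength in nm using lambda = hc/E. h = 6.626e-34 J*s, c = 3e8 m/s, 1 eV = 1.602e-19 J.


Convert energy: E = 2.17 eV = 2.17 * 1.602e-19 = 3.47634e-19 J
lambda = h*c / E = 6.626e-34 * 3e8 / 3.47634e-19
lambda = 5.71808e-07 m = 571.8 nm

571.8


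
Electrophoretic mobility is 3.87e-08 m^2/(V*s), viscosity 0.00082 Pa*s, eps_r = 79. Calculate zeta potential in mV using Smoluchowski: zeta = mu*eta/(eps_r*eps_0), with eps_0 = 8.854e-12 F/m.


Smoluchowski equation: zeta = mu * eta / (eps_r * eps_0)
zeta = 3.87e-08 * 0.00082 / (79 * 8.854e-12)
zeta = 0.045369 V = 45.37 mV

45.37


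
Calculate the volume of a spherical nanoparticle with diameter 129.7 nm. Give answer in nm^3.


Radius r = 129.7/2 = 64.85 nm
Volume V = (4/3) * pi * r^3
V = (4/3) * pi * (64.85)^3
V = 1142400.94 nm^3

1142400.94


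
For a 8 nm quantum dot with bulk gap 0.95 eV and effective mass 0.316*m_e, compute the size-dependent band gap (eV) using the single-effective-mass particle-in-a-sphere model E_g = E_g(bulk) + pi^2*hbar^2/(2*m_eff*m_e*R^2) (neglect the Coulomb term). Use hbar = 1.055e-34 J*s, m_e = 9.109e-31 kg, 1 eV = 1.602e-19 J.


Radius R = 8/2 nm = 4e-09 m
Confinement energy dE = pi^2 * hbar^2 / (2 * m_eff * m_e * R^2)
dE = pi^2 * (1.055e-34)^2 / (2 * 0.316 * 9.109e-31 * (4e-09)^2) J, divided by 1.602e-19 J/eV
dE = 0.0744 eV
Total band gap = E_g(bulk) + dE = 0.95 + 0.0744 = 1.0244 eV

1.0244


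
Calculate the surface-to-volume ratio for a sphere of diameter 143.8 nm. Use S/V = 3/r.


Radius r = 143.8/2 = 71.9 nm
S/V = 3 / r = 3 / 71.9
S/V = 0.0417 nm^-1

0.0417


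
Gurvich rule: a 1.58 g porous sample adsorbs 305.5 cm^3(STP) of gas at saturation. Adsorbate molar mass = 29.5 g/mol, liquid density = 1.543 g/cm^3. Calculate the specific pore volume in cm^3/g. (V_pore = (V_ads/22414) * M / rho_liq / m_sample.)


Moles adsorbed n = V_ads / 22414 = 305.5 / 22414 = 1.362987e-02 mol
Liquid volume V_liq = n * M / rho_liq = 1.362987e-02 * 29.5 / 1.543 = 0.26058 cm^3
Specific pore volume V_pore = V_liq / m_sample = 0.26058 / 1.58
V_pore = 0.1649 cm^3/g

0.1649


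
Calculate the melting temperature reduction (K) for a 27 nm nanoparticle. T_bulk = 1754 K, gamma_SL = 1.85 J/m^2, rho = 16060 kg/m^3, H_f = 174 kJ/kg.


Radius R = 27/2 = 13.5 nm = 1.35e-08 m
Convert H_f = 174 kJ/kg = 174000 J/kg
dT = 2 * gamma_SL * T_bulk / (rho * H_f * R)
dT = 2 * 1.85 * 1754 / (16060 * 174000 * 1.35e-08)
dT = 172.0 K

172.0


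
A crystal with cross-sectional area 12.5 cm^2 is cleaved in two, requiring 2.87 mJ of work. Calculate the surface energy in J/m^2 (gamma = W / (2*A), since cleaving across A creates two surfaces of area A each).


Convert: A = 12.5 cm^2 = 0.00125 m^2, W = 2.87 mJ = 0.00287 J
Cleaving exposes two faces of area A, so total new surface = 2*A and gamma = W / (2*A)
gamma = 0.00287 / (2 * 0.00125)
gamma = 1.148 J/m^2

1.148


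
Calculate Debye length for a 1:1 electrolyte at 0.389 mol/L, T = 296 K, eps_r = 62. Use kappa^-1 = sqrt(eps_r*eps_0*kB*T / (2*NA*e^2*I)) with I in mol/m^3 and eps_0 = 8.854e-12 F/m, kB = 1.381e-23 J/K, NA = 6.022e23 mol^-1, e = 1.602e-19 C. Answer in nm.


Ionic strength I = 0.389 * 1^2 * 1000 = 389 mol/m^3
kappa^-1 = sqrt(62 * 8.854e-12 * 1.381e-23 * 296 / (2 * 6.022e23 * (1.602e-19)^2 * 389))
kappa^-1 = 0.432 nm

0.432


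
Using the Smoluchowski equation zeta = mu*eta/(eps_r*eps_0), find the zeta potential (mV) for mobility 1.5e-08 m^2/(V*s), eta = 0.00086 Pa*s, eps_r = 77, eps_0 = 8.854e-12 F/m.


Smoluchowski equation: zeta = mu * eta / (eps_r * eps_0)
zeta = 1.5e-08 * 0.00086 / (77 * 8.854e-12)
zeta = 0.018922 V = 18.92 mV

18.92


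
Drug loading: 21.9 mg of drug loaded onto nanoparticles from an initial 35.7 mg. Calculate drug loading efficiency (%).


Drug loading efficiency = (drug loaded / drug initial) * 100
DLE = 21.9 / 35.7 * 100
DLE = 0.6134 * 100
DLE = 61.34%

61.34


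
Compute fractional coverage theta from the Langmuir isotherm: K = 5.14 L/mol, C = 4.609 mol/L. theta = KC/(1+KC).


Langmuir isotherm: theta = K*C / (1 + K*C)
K*C = 5.14 * 4.609 = 23.69026
theta = 23.69026 / (1 + 23.69026) = 23.69026 / 24.69026
theta = 0.9595

0.9595


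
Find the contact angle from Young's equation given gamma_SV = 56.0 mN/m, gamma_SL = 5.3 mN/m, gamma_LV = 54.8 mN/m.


cos(theta) = (gamma_SV - gamma_SL) / gamma_LV
cos(theta) = (56.0 - 5.3) / 54.8
cos(theta) = 0.925182
theta = arccos(0.925182) = 22.3 degrees

22.3


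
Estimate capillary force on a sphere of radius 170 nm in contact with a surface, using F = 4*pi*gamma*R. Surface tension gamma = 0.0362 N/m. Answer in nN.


Convert radius: R = 170 nm = 1.7e-07 m
F = 4 * pi * gamma * R
F = 4 * pi * 0.0362 * 1.7e-07
F = 7.73334e-08 N = 77.3334 nN

77.3334


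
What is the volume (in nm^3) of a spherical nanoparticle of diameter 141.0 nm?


Radius r = 141.0/2 = 70.5 nm
Volume V = (4/3) * pi * r^3
V = (4/3) * pi * (70.5)^3
V = 1467763.08 nm^3

1467763.08


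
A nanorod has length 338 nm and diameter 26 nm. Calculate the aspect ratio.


Aspect ratio AR = length / diameter
AR = 338 / 26
AR = 13.0

13.0


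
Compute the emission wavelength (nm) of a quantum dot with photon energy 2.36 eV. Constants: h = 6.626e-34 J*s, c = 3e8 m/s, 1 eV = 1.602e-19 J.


Convert energy: E = 2.36 eV = 2.36 * 1.602e-19 = 3.78072e-19 J
lambda = h*c / E = 6.626e-34 * 3e8 / 3.78072e-19
lambda = 5.25773e-07 m = 525.8 nm

525.8


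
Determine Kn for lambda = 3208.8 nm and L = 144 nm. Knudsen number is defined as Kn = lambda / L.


Knudsen number Kn = lambda / L
Kn = 3208.8 / 144
Kn = 22.2833

22.2833


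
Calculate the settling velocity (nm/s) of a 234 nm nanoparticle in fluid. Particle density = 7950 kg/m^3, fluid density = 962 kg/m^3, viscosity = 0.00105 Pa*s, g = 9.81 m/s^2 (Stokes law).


Radius R = 234/2 nm = 1.17e-07 m
Density difference = 7950 - 962 = 6988 kg/m^3
v = 2 * R^2 * (rho_p - rho_f) * g / (9 * eta)
v = 2 * (1.17e-07)^2 * 6988 * 9.81 / (9 * 0.00105)
v = 1.98606e-07 m/s = 198.6057 nm/s

198.6057


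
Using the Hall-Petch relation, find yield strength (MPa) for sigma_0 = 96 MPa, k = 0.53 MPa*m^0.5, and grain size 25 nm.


d = 25 nm = 2.5e-08 m
sqrt(d) = 0.0001581139
Hall-Petch contribution = k / sqrt(d) = 0.53 / 0.0001581139 = 3352.0 MPa
sigma = sigma_0 + k/sqrt(d) = 96 + 3352.0 = 3448.0 MPa

3448.0


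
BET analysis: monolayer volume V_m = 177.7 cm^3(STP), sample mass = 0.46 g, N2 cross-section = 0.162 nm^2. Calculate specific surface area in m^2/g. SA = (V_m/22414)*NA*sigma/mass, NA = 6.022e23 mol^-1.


Number of moles in monolayer = V_m / 22414 = 177.7 / 22414 = 0.00792808
Number of molecules = moles * NA = 0.00792808 * 6.022e23
SA = molecules * sigma / mass
SA = (177.7 / 22414) * 6.022e23 * 0.162e-18 / 0.46
SA = 1681.4 m^2/g

1681.4


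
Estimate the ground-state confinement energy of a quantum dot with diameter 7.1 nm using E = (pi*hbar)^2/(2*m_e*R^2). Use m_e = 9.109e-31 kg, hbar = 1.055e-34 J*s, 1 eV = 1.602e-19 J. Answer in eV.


Radius R = 7.1/2 = 3.55 nm = 3.55e-09 m
E = (pi * 1.055e-34)^2 / (2 * 9.109e-31 * (3.55e-09)^2)
E(J) = 4.78462e-21
E = E(J) / 1.602e-19 = 0.0299 eV

0.0299


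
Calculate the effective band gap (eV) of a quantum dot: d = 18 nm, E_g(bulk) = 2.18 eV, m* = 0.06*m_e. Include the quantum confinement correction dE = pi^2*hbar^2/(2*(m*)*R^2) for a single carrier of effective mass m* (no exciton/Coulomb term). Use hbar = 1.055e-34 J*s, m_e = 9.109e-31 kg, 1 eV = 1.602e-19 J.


Radius R = 18/2 nm = 9e-09 m
Confinement energy dE = pi^2 * hbar^2 / (2 * m_eff * m_e * R^2)
dE = pi^2 * (1.055e-34)^2 / (2 * 0.06 * 9.109e-31 * (9e-09)^2) J, divided by 1.602e-19 J/eV
dE = 0.0774 eV
Total band gap = E_g(bulk) + dE = 2.18 + 0.0774 = 2.2574 eV

2.2574


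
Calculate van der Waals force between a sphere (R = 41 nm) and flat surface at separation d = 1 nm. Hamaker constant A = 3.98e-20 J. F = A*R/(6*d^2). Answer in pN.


Convert to SI: R = 41 nm = 4.1e-08 m, d = 1 nm = 1e-09 m
F = A * R / (6 * d^2)
F = 3.98e-20 * 4.1e-08 / (6 * (1e-09)^2)
F = 2.71967e-10 N = 271.967 pN

271.967


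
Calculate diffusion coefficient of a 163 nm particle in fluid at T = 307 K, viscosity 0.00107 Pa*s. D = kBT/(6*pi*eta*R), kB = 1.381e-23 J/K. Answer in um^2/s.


Radius R = 163/2 = 81.5 nm = 8.15e-08 m
D = kB*T / (6*pi*eta*R)
D = 1.381e-23 * 307 / (6 * pi * 0.00107 * 8.15e-08)
D = 2.57923e-12 m^2/s = 2.579 um^2/s

2.579


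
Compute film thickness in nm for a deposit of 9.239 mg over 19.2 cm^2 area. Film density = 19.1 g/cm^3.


Convert: m = 9.239 mg = 9.2390e-06 kg, A = 19.2 cm^2 = 1.9200e-03 m^2, rho = 19.1 g/cm^3 = 19100 kg/m^3
t = m / (A * rho)
t = 9.2390e-06 / (1.9200e-03 * 19100)
t = 2.5194e-07 m = 251.9 nm

251.9


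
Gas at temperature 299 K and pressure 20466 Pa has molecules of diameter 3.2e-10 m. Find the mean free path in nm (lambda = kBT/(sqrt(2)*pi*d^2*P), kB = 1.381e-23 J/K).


Mean free path: lambda = kB*T / (sqrt(2) * pi * d^2 * P)
lambda = 1.381e-23 * 299 / (sqrt(2) * pi * (3.2e-10)^2 * 20466)
lambda = 4.43473e-07 m
lambda = 443.47 nm

443.47


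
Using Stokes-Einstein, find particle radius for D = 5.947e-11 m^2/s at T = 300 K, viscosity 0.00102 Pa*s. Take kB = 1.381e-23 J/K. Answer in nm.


Stokes-Einstein: R = kB*T / (6*pi*eta*D)
R = 1.381e-23 * 300 / (6 * pi * 0.00102 * 5.947e-11)
R = 3.6234e-09 m = 3.62 nm

3.62


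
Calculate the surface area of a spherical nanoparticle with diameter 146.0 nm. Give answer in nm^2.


Radius r = 146.0/2 = 73 nm
Surface area SA = 4 * pi * r^2
SA = 4 * pi * (73)^2
SA = 66966.19 nm^2

66966.19


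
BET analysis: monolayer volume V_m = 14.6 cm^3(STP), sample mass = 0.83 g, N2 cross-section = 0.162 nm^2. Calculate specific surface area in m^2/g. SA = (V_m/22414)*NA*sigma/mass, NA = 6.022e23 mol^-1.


Number of moles in monolayer = V_m / 22414 = 14.6 / 22414 = 0.00065138
Number of molecules = moles * NA = 0.00065138 * 6.022e23
SA = molecules * sigma / mass
SA = (14.6 / 22414) * 6.022e23 * 0.162e-18 / 0.83
SA = 76.6 m^2/g

76.6


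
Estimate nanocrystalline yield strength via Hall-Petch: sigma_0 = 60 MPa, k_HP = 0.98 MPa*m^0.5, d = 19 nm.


d = 19 nm = 1.9e-08 m
sqrt(d) = 0.0001378405
Hall-Petch contribution = k / sqrt(d) = 0.98 / 0.0001378405 = 7109.7 MPa
sigma = sigma_0 + k/sqrt(d) = 60 + 7109.7 = 7169.7 MPa

7169.7


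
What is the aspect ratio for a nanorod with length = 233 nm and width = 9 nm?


Aspect ratio AR = length / diameter
AR = 233 / 9
AR = 25.89

25.89


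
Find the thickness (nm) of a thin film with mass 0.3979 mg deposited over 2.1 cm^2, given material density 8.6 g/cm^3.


Convert: m = 0.3979 mg = 3.9790e-07 kg, A = 2.1 cm^2 = 2.1000e-04 m^2, rho = 8.6 g/cm^3 = 8600 kg/m^3
t = m / (A * rho)
t = 3.9790e-07 / (2.1000e-04 * 8600)
t = 2.2032e-07 m = 220.3 nm

220.3


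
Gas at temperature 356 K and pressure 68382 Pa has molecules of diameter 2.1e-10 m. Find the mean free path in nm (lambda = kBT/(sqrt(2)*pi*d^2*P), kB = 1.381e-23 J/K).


Mean free path: lambda = kB*T / (sqrt(2) * pi * d^2 * P)
lambda = 1.381e-23 * 356 / (sqrt(2) * pi * (2.1e-10)^2 * 68382)
lambda = 3.66943e-07 m
lambda = 366.94 nm

366.94


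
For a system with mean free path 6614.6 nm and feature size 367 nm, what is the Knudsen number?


Knudsen number Kn = lambda / L
Kn = 6614.6 / 367
Kn = 18.0234

18.0234


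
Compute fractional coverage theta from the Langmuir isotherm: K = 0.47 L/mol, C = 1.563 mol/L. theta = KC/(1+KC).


Langmuir isotherm: theta = K*C / (1 + K*C)
K*C = 0.47 * 1.563 = 0.73461
theta = 0.73461 / (1 + 0.73461) = 0.73461 / 1.73461
theta = 0.4235

0.4235


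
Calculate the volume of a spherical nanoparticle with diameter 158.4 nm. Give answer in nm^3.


Radius r = 158.4/2 = 79.2 nm
Volume V = (4/3) * pi * r^3
V = (4/3) * pi * (79.2)^3
V = 2080962.02 nm^3

2080962.02


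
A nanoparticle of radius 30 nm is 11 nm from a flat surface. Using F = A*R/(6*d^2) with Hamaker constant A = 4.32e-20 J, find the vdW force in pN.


Convert to SI: R = 30 nm = 3e-08 m, d = 11 nm = 1.1e-08 m
F = A * R / (6 * d^2)
F = 4.32e-20 * 3e-08 / (6 * (1.1e-08)^2)
F = 1.78512e-12 N = 1.785 pN

1.785


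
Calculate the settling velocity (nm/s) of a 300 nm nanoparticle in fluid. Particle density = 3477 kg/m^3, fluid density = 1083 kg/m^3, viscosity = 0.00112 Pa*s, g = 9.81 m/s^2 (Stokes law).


Radius R = 300/2 nm = 1.5e-07 m
Density difference = 3477 - 1083 = 2394 kg/m^3
v = 2 * R^2 * (rho_p - rho_f) * g / (9 * eta)
v = 2 * (1.5e-07)^2 * 2394 * 9.81 / (9 * 0.00112)
v = 1.04844e-07 m/s = 104.8444 nm/s

104.8444


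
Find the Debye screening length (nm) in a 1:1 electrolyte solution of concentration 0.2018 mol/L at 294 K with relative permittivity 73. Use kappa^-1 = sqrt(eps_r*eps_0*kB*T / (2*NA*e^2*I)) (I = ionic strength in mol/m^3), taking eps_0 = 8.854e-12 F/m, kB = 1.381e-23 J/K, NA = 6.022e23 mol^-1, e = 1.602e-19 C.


Ionic strength I = 0.2018 * 1^2 * 1000 = 201.8 mol/m^3
kappa^-1 = sqrt(73 * 8.854e-12 * 1.381e-23 * 294 / (2 * 6.022e23 * (1.602e-19)^2 * 201.8))
kappa^-1 = 0.649 nm

0.649


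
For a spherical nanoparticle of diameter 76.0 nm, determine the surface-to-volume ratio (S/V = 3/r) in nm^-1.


Radius r = 76.0/2 = 38 nm
S/V = 3 / r = 3 / 38
S/V = 0.0789 nm^-1

0.0789


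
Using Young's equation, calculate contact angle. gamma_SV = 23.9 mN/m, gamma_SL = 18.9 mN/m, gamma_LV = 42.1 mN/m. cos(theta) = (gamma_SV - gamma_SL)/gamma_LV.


cos(theta) = (gamma_SV - gamma_SL) / gamma_LV
cos(theta) = (23.9 - 18.9) / 42.1
cos(theta) = 0.118765
theta = arccos(0.118765) = 83.18 degrees

83.18


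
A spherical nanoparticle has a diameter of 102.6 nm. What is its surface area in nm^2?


Radius r = 102.6/2 = 51.3 nm
Surface area SA = 4 * pi * r^2
SA = 4 * pi * (51.3)^2
SA = 33070.79 nm^2

33070.79


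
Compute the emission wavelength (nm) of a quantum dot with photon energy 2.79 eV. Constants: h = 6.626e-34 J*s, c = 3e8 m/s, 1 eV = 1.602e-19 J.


Convert energy: E = 2.79 eV = 2.79 * 1.602e-19 = 4.46958e-19 J
lambda = h*c / E = 6.626e-34 * 3e8 / 4.46958e-19
lambda = 4.4474e-07 m = 444.7 nm

444.7


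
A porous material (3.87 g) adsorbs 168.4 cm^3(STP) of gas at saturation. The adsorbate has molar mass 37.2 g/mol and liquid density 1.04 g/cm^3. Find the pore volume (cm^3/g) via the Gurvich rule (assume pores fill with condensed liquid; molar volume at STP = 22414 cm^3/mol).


Moles adsorbed n = V_ads / 22414 = 168.4 / 22414 = 7.513161e-03 mol
Liquid volume V_liq = n * M / rho_liq = 7.513161e-03 * 37.2 / 1.04 = 0.26874 cm^3
Specific pore volume V_pore = V_liq / m_sample = 0.26874 / 3.87
V_pore = 0.0694 cm^3/g

0.0694


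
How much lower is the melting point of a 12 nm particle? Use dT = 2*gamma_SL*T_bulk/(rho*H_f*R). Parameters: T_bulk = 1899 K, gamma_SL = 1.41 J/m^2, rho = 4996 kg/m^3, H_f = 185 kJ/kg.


Radius R = 12/2 = 6 nm = 6e-09 m
Convert H_f = 185 kJ/kg = 185000 J/kg
dT = 2 * gamma_SL * T_bulk / (rho * H_f * R)
dT = 2 * 1.41 * 1899 / (4996 * 185000 * 6e-09)
dT = 965.7 K

965.7


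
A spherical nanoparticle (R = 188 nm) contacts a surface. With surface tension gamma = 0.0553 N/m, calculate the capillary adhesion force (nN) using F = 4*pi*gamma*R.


Convert radius: R = 188 nm = 1.88e-07 m
F = 4 * pi * gamma * R
F = 4 * pi * 0.0553 * 1.88e-07
F = 1.30645e-07 N = 130.645 nN

130.645


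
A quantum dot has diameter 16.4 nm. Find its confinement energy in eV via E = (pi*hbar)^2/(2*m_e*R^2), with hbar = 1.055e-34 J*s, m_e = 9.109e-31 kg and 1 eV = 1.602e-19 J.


Radius R = 16.4/2 = 8.2 nm = 8.2e-09 m
E = (pi * 1.055e-34)^2 / (2 * 9.109e-31 * (8.2e-09)^2)
E(J) = 8.9676e-22
E = E(J) / 1.602e-19 = 0.0056 eV

0.0056


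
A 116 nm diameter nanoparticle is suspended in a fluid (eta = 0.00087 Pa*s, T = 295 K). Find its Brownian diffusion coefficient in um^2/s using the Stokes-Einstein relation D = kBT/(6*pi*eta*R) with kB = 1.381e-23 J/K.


Radius R = 116/2 = 58 nm = 5.8e-08 m
D = kB*T / (6*pi*eta*R)
D = 1.381e-23 * 295 / (6 * pi * 0.00087 * 5.8e-08)
D = 4.28319e-12 m^2/s = 4.283 um^2/s

4.283


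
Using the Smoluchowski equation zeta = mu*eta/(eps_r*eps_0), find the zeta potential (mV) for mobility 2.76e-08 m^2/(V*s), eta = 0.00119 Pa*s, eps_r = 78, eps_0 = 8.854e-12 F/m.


Smoluchowski equation: zeta = mu * eta / (eps_r * eps_0)
zeta = 2.76e-08 * 0.00119 / (78 * 8.854e-12)
zeta = 0.047558 V = 47.56 mV

47.56


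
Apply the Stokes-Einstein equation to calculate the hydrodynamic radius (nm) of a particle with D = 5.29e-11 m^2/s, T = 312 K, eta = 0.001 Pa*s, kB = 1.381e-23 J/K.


Stokes-Einstein: R = kB*T / (6*pi*eta*D)
R = 1.381e-23 * 312 / (6 * pi * 0.001 * 5.29e-11)
R = 4.32107e-09 m = 4.32 nm

4.32


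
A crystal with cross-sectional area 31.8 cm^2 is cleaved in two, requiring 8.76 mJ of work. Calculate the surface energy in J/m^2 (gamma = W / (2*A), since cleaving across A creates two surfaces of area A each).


Convert: A = 31.8 cm^2 = 0.00318 m^2, W = 8.76 mJ = 0.00876 J
Cleaving exposes two faces of area A, so total new surface = 2*A and gamma = W / (2*A)
gamma = 0.00876 / (2 * 0.00318)
gamma = 1.377 J/m^2

1.377


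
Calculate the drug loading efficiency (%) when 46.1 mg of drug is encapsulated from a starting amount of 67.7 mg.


Drug loading efficiency = (drug loaded / drug initial) * 100
DLE = 46.1 / 67.7 * 100
DLE = 0.6809 * 100
DLE = 68.09%

68.09


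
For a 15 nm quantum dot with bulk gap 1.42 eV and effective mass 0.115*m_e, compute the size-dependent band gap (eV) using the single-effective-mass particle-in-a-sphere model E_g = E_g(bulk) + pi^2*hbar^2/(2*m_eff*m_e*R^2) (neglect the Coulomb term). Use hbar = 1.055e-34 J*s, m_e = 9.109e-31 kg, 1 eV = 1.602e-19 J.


Radius R = 15/2 nm = 7.5e-09 m
Confinement energy dE = pi^2 * hbar^2 / (2 * m_eff * m_e * R^2)
dE = pi^2 * (1.055e-34)^2 / (2 * 0.115 * 9.109e-31 * (7.5e-09)^2) J, divided by 1.602e-19 J/eV
dE = 0.0582 eV
Total band gap = E_g(bulk) + dE = 1.42 + 0.0582 = 1.4782 eV

1.4782


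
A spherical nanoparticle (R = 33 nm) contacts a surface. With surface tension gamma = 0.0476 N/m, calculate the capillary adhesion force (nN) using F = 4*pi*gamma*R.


Convert radius: R = 33 nm = 3.3e-08 m
F = 4 * pi * gamma * R
F = 4 * pi * 0.0476 * 3.3e-08
F = 1.97393e-08 N = 19.7393 nN

19.7393


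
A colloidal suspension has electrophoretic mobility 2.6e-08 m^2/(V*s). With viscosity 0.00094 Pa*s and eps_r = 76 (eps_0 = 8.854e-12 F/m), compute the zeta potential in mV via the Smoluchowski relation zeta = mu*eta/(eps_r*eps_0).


Smoluchowski equation: zeta = mu * eta / (eps_r * eps_0)
zeta = 2.6e-08 * 0.00094 / (76 * 8.854e-12)
zeta = 0.03632 V = 36.32 mV

36.32


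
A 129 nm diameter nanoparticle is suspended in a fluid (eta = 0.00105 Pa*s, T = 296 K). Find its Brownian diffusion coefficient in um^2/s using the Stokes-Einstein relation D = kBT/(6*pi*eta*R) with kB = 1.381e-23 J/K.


Radius R = 129/2 = 64.5 nm = 6.45e-08 m
D = kB*T / (6*pi*eta*R)
D = 1.381e-23 * 296 / (6 * pi * 0.00105 * 6.45e-08)
D = 3.2021e-12 m^2/s = 3.202 um^2/s

3.202


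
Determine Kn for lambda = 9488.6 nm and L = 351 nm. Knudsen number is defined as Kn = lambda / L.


Knudsen number Kn = lambda / L
Kn = 9488.6 / 351
Kn = 27.033

27.033


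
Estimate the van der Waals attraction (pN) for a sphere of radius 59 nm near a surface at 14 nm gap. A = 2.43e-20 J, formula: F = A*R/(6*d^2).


Convert to SI: R = 59 nm = 5.9e-08 m, d = 14 nm = 1.4e-08 m
F = A * R / (6 * d^2)
F = 2.43e-20 * 5.9e-08 / (6 * (1.4e-08)^2)
F = 1.21913e-12 N = 1.219 pN

1.219


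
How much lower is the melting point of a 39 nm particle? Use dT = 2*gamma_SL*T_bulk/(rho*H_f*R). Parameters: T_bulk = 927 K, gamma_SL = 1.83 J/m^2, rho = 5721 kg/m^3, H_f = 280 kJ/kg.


Radius R = 39/2 = 19.5 nm = 1.95e-08 m
Convert H_f = 280 kJ/kg = 280000 J/kg
dT = 2 * gamma_SL * T_bulk / (rho * H_f * R)
dT = 2 * 1.83 * 927 / (5721 * 280000 * 1.95e-08)
dT = 108.6 K

108.6


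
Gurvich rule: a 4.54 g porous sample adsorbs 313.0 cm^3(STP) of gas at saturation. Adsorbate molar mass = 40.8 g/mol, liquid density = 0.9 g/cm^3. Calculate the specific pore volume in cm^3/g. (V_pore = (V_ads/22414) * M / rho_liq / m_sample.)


Moles adsorbed n = V_ads / 22414 = 313.0 / 22414 = 1.396449e-02 mol
Liquid volume V_liq = n * M / rho_liq = 1.396449e-02 * 40.8 / 0.9 = 0.63306 cm^3
Specific pore volume V_pore = V_liq / m_sample = 0.63306 / 4.54
V_pore = 0.1394 cm^3/g

0.1394


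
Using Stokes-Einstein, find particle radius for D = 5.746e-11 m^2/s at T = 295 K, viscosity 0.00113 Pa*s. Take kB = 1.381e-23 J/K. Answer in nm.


Stokes-Einstein: R = kB*T / (6*pi*eta*D)
R = 1.381e-23 * 295 / (6 * pi * 0.00113 * 5.746e-11)
R = 3.32867e-09 m = 3.33 nm

3.33


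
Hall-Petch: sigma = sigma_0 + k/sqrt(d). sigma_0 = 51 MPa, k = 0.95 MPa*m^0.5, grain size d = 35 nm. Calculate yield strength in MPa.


d = 35 nm = 3.5e-08 m
sqrt(d) = 0.0001870829
Hall-Petch contribution = k / sqrt(d) = 0.95 / 0.0001870829 = 5078.0 MPa
sigma = sigma_0 + k/sqrt(d) = 51 + 5078.0 = 5129.0 MPa

5129.0


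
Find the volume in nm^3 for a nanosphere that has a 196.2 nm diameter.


Radius r = 196.2/2 = 98.1 nm
Volume V = (4/3) * pi * r^3
V = (4/3) * pi * (98.1)^3
V = 3954536.89 nm^3

3954536.89


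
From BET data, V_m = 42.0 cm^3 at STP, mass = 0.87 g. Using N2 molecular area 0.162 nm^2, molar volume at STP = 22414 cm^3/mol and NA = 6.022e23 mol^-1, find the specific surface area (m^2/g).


Number of moles in monolayer = V_m / 22414 = 42.0 / 22414 = 0.00187383
Number of molecules = moles * NA = 0.00187383 * 6.022e23
SA = molecules * sigma / mass
SA = (42.0 / 22414) * 6.022e23 * 0.162e-18 / 0.87
SA = 210.1 m^2/g

210.1


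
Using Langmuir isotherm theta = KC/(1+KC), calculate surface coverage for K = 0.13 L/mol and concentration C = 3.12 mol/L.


Langmuir isotherm: theta = K*C / (1 + K*C)
K*C = 0.13 * 3.12 = 0.4056
theta = 0.4056 / (1 + 0.4056) = 0.4056 / 1.4056
theta = 0.2886

0.2886


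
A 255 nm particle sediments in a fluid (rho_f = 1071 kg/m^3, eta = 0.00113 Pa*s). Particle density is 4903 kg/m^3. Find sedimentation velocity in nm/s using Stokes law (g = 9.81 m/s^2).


Radius R = 255/2 nm = 1.275e-07 m
Density difference = 4903 - 1071 = 3832 kg/m^3
v = 2 * R^2 * (rho_p - rho_f) * g / (9 * eta)
v = 2 * (1.275e-07)^2 * 3832 * 9.81 / (9 * 0.00113)
v = 1.20178e-07 m/s = 120.1777 nm/s

120.1777


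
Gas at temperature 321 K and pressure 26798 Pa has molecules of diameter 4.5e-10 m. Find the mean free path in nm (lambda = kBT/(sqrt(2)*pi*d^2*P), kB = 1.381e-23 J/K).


Mean free path: lambda = kB*T / (sqrt(2) * pi * d^2 * P)
lambda = 1.381e-23 * 321 / (sqrt(2) * pi * (4.5e-10)^2 * 26798)
lambda = 1.83868e-07 m
lambda = 183.87 nm

183.87


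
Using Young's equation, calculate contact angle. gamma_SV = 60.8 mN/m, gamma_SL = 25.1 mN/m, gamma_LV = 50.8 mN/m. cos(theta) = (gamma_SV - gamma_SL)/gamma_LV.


cos(theta) = (gamma_SV - gamma_SL) / gamma_LV
cos(theta) = (60.8 - 25.1) / 50.8
cos(theta) = 0.702756
theta = arccos(0.702756) = 45.35 degrees

45.35


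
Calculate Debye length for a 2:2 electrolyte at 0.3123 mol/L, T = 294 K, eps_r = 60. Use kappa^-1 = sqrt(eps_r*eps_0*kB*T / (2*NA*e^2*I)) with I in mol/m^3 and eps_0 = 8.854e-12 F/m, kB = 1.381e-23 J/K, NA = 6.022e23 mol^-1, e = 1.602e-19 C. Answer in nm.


Ionic strength I = 0.3123 * 2^2 * 1000 = 1249.2 mol/m^3
kappa^-1 = sqrt(60 * 8.854e-12 * 1.381e-23 * 294 / (2 * 6.022e23 * (1.602e-19)^2 * 1249.2))
kappa^-1 = 0.236 nm

0.236


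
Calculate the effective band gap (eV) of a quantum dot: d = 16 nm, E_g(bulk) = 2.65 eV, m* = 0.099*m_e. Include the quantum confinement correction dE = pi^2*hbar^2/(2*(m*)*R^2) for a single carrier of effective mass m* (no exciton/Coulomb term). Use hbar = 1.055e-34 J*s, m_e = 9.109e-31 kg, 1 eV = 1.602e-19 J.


Radius R = 16/2 nm = 8e-09 m
Confinement energy dE = pi^2 * hbar^2 / (2 * m_eff * m_e * R^2)
dE = pi^2 * (1.055e-34)^2 / (2 * 0.099 * 9.109e-31 * (8e-09)^2) J, divided by 1.602e-19 J/eV
dE = 0.0594 eV
Total band gap = E_g(bulk) + dE = 2.65 + 0.0594 = 2.7094 eV

2.7094


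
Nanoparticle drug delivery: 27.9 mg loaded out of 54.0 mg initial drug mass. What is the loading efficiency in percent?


Drug loading efficiency = (drug loaded / drug initial) * 100
DLE = 27.9 / 54.0 * 100
DLE = 0.5167 * 100
DLE = 51.67%

51.67


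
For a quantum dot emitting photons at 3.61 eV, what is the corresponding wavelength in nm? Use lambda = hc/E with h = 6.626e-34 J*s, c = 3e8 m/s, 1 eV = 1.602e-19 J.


Convert energy: E = 3.61 eV = 3.61 * 1.602e-19 = 5.78322e-19 J
lambda = h*c / E = 6.626e-34 * 3e8 / 5.78322e-19
lambda = 3.43719e-07 m = 343.7 nm

343.7


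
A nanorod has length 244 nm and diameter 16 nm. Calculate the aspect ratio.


Aspect ratio AR = length / diameter
AR = 244 / 16
AR = 15.25

15.25


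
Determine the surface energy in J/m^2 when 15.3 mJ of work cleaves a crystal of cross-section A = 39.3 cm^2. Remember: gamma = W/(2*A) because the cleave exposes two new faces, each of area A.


Convert: A = 39.3 cm^2 = 0.00393 m^2, W = 15.3 mJ = 0.0153 J
Cleaving exposes two faces of area A, so total new surface = 2*A and gamma = W / (2*A)
gamma = 0.0153 / (2 * 0.00393)
gamma = 1.947 J/m^2

1.947


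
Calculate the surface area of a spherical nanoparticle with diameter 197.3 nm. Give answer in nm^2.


Radius r = 197.3/2 = 98.65 nm
Surface area SA = 4 * pi * r^2
SA = 4 * pi * (98.65)^2
SA = 122293.69 nm^2

122293.69


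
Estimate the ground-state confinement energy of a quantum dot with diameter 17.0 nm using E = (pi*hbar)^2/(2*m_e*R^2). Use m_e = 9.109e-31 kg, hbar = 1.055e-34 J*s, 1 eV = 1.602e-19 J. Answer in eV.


Radius R = 17.0/2 = 8.5 nm = 8.5e-09 m
E = (pi * 1.055e-34)^2 / (2 * 9.109e-31 * (8.5e-09)^2)
E(J) = 8.34576e-22
E = E(J) / 1.602e-19 = 0.0052 eV

0.0052


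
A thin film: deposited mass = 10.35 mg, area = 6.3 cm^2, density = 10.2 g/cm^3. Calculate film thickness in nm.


Convert: m = 10.35 mg = 1.0350e-05 kg, A = 6.3 cm^2 = 6.3000e-04 m^2, rho = 10.2 g/cm^3 = 10200 kg/m^3
t = m / (A * rho)
t = 1.0350e-05 / (6.3000e-04 * 10200)
t = 1.6106e-06 m = 1610.6 nm

1610.6


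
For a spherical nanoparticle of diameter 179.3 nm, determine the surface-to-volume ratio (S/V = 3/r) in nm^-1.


Radius r = 179.3/2 = 89.65 nm
S/V = 3 / r = 3 / 89.65
S/V = 0.0335 nm^-1

0.0335


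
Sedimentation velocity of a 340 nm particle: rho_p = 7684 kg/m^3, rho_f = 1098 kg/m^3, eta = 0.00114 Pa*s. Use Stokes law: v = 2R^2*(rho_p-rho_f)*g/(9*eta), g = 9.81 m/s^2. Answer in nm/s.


Radius R = 340/2 nm = 1.7e-07 m
Density difference = 7684 - 1098 = 6586 kg/m^3
v = 2 * R^2 * (rho_p - rho_f) * g / (9 * eta)
v = 2 * (1.7e-07)^2 * 6586 * 9.81 / (9 * 0.00114)
v = 3.63975e-07 m/s = 363.9747 nm/s

363.9747


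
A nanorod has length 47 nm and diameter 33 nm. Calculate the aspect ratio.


Aspect ratio AR = length / diameter
AR = 47 / 33
AR = 1.42

1.42


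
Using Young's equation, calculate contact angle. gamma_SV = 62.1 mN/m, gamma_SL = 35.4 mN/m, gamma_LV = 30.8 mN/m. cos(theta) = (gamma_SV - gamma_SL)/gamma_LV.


cos(theta) = (gamma_SV - gamma_SL) / gamma_LV
cos(theta) = (62.1 - 35.4) / 30.8
cos(theta) = 0.866883
theta = arccos(0.866883) = 29.9 degrees

29.9


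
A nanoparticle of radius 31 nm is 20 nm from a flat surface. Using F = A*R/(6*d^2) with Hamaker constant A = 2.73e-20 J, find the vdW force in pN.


Convert to SI: R = 31 nm = 3.1e-08 m, d = 20 nm = 2e-08 m
F = A * R / (6 * d^2)
F = 2.73e-20 * 3.1e-08 / (6 * (2e-08)^2)
F = 3.52625e-13 N = 0.353 pN

0.353


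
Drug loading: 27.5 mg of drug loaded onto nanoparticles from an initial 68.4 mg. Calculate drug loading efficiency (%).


Drug loading efficiency = (drug loaded / drug initial) * 100
DLE = 27.5 / 68.4 * 100
DLE = 0.402 * 100
DLE = 40.2%

40.2


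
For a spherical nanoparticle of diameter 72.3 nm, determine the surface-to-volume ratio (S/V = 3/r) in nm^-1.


Radius r = 72.3/2 = 36.15 nm
S/V = 3 / r = 3 / 36.15
S/V = 0.083 nm^-1

0.083


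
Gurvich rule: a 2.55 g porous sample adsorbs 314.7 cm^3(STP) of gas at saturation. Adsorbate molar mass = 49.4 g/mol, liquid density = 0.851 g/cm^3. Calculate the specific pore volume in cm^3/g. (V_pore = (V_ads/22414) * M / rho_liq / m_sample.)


Moles adsorbed n = V_ads / 22414 = 314.7 / 22414 = 1.404033e-02 mol
Liquid volume V_liq = n * M / rho_liq = 1.404033e-02 * 49.4 / 0.851 = 0.81503 cm^3
Specific pore volume V_pore = V_liq / m_sample = 0.81503 / 2.55
V_pore = 0.3196 cm^3/g

0.3196


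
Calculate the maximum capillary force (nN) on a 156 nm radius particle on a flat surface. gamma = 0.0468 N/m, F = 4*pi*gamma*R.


Convert radius: R = 156 nm = 1.56e-07 m
F = 4 * pi * gamma * R
F = 4 * pi * 0.0468 * 1.56e-07
F = 9.17446e-08 N = 91.7446 nN

91.7446


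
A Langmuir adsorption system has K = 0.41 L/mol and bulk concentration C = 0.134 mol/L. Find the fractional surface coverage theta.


Langmuir isotherm: theta = K*C / (1 + K*C)
K*C = 0.41 * 0.134 = 0.05494
theta = 0.05494 / (1 + 0.05494) = 0.05494 / 1.05494
theta = 0.0521

0.0521


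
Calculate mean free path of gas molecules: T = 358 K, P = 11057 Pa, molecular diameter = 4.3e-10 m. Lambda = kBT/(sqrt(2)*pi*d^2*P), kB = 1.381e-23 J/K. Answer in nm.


Mean free path: lambda = kB*T / (sqrt(2) * pi * d^2 * P)
lambda = 1.381e-23 * 358 / (sqrt(2) * pi * (4.3e-10)^2 * 11057)
lambda = 5.44299e-07 m
lambda = 544.3 nm

544.3


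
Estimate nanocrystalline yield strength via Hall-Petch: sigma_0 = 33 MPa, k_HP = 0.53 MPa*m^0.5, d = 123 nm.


d = 123 nm = 1.23e-07 m
sqrt(d) = 0.0003507136
Hall-Petch contribution = k / sqrt(d) = 0.53 / 0.0003507136 = 1511.2 MPa
sigma = sigma_0 + k/sqrt(d) = 33 + 1511.2 = 1544.2 MPa

1544.2


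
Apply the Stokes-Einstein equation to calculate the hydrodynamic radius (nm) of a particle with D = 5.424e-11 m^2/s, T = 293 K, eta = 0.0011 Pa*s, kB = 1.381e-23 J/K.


Stokes-Einstein: R = kB*T / (6*pi*eta*D)
R = 1.381e-23 * 293 / (6 * pi * 0.0011 * 5.424e-11)
R = 3.59789e-09 m = 3.6 nm

3.6


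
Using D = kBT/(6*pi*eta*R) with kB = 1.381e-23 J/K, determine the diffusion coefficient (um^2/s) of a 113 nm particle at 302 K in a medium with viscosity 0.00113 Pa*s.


Radius R = 113/2 = 56.5 nm = 5.65e-08 m
D = kB*T / (6*pi*eta*R)
D = 1.381e-23 * 302 / (6 * pi * 0.00113 * 5.65e-08)
D = 3.46555e-12 m^2/s = 3.466 um^2/s

3.466


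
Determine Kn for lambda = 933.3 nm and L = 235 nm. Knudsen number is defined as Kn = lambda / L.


Knudsen number Kn = lambda / L
Kn = 933.3 / 235
Kn = 3.9715

3.9715


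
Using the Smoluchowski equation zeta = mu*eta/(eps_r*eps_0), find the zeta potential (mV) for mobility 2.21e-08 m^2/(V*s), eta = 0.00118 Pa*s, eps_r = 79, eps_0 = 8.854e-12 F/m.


Smoluchowski equation: zeta = mu * eta / (eps_r * eps_0)
zeta = 2.21e-08 * 0.00118 / (79 * 8.854e-12)
zeta = 0.037283 V = 37.28 mV

37.28


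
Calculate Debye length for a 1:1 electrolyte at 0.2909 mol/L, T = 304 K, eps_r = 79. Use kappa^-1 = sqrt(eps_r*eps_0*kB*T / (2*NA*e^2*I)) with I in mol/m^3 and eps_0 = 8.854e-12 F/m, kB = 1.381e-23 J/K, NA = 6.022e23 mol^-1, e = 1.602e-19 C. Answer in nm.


Ionic strength I = 0.2909 * 1^2 * 1000 = 290.9 mol/m^3
kappa^-1 = sqrt(79 * 8.854e-12 * 1.381e-23 * 304 / (2 * 6.022e23 * (1.602e-19)^2 * 290.9))
kappa^-1 = 0.571 nm

0.571


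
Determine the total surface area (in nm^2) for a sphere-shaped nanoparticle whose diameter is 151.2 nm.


Radius r = 151.2/2 = 75.6 nm
Surface area SA = 4 * pi * r^2
SA = 4 * pi * (75.6)^2
SA = 71821.33 nm^2

71821.33


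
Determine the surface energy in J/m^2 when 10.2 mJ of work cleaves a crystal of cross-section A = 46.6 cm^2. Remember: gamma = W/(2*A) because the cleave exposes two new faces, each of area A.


Convert: A = 46.6 cm^2 = 0.00466 m^2, W = 10.2 mJ = 0.0102 J
Cleaving exposes two faces of area A, so total new surface = 2*A and gamma = W / (2*A)
gamma = 0.0102 / (2 * 0.00466)
gamma = 1.094 J/m^2

1.094


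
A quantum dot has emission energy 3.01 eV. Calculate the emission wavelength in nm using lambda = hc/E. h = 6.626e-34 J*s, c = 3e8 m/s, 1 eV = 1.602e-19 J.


Convert energy: E = 3.01 eV = 3.01 * 1.602e-19 = 4.82202e-19 J
lambda = h*c / E = 6.626e-34 * 3e8 / 4.82202e-19
lambda = 4.12234e-07 m = 412.2 nm

412.2


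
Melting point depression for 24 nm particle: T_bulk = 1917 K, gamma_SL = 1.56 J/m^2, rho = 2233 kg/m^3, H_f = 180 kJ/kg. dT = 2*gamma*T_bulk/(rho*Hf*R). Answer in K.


Radius R = 24/2 = 12 nm = 1.2e-08 m
Convert H_f = 180 kJ/kg = 180000 J/kg
dT = 2 * gamma_SL * T_bulk / (rho * H_f * R)
dT = 2 * 1.56 * 1917 / (2233 * 180000 * 1.2e-08)
dT = 1240.0 K

1240.0


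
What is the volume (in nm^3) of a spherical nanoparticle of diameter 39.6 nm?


Radius r = 39.6/2 = 19.8 nm
Volume V = (4/3) * pi * r^3
V = (4/3) * pi * (19.8)^3
V = 32515.03 nm^3

32515.03


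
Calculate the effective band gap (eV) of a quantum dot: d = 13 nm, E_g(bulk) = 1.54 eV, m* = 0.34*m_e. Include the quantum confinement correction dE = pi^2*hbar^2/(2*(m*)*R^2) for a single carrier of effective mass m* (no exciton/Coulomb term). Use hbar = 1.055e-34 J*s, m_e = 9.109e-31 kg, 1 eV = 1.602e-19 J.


Radius R = 13/2 nm = 6.5e-09 m
Confinement energy dE = pi^2 * hbar^2 / (2 * m_eff * m_e * R^2)
dE = pi^2 * (1.055e-34)^2 / (2 * 0.34 * 9.109e-31 * (6.5e-09)^2) J, divided by 1.602e-19 J/eV
dE = 0.0262 eV
Total band gap = E_g(bulk) + dE = 1.54 + 0.0262 = 1.5662 eV

1.5662


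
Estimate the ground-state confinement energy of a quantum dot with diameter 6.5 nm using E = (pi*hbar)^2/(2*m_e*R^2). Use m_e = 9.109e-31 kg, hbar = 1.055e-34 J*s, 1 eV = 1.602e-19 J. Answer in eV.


Radius R = 6.5/2 = 3.25 nm = 3.25e-09 m
E = (pi * 1.055e-34)^2 / (2 * 9.109e-31 * (3.25e-09)^2)
E(J) = 5.7087e-21
E = E(J) / 1.602e-19 = 0.0356 eV

0.0356


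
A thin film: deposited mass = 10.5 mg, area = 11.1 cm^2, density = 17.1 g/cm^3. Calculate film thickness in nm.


Convert: m = 10.5 mg = 1.0500e-05 kg, A = 11.1 cm^2 = 1.1100e-03 m^2, rho = 17.1 g/cm^3 = 17100 kg/m^3
t = m / (A * rho)
t = 1.0500e-05 / (1.1100e-03 * 17100)
t = 5.5318e-07 m = 553.2 nm

553.2


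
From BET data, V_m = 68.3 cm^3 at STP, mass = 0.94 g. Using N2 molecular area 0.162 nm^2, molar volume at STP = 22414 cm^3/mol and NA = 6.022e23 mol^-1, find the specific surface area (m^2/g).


Number of moles in monolayer = V_m / 22414 = 68.3 / 22414 = 0.0030472
Number of molecules = moles * NA = 0.0030472 * 6.022e23
SA = molecules * sigma / mass
SA = (68.3 / 22414) * 6.022e23 * 0.162e-18 / 0.94
SA = 316.2 m^2/g

316.2


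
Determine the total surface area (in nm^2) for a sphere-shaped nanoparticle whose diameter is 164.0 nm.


Radius r = 164.0/2 = 82 nm
Surface area SA = 4 * pi * r^2
SA = 4 * pi * (82)^2
SA = 84496.28 nm^2

84496.28


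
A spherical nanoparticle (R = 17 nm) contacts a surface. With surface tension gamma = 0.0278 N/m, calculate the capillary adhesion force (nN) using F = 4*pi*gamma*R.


Convert radius: R = 17 nm = 1.7e-08 m
F = 4 * pi * gamma * R
F = 4 * pi * 0.0278 * 1.7e-08
F = 5.93887e-09 N = 5.9389 nN

5.9389


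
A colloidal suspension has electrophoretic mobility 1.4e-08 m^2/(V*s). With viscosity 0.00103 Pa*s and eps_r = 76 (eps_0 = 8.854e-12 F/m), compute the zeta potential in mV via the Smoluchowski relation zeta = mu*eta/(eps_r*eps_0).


Smoluchowski equation: zeta = mu * eta / (eps_r * eps_0)
zeta = 1.4e-08 * 0.00103 / (76 * 8.854e-12)
zeta = 0.02143 V = 21.43 mV

21.43
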